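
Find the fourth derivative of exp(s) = exp(s)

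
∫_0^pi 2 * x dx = pi^2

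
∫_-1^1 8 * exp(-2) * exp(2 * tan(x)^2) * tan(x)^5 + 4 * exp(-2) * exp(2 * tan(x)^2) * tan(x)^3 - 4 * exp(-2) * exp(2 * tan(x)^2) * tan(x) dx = 0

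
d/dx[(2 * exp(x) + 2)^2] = 8*exp(2*x) + 8*exp(x)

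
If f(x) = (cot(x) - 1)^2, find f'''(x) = -24*cot(x)^5 + 12*cot(x)^4 - 40*cot(x)^3 + 16*cot(x)^2 - 16*cot(x) + 4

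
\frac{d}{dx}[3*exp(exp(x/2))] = 3*exp(x/2 + exp(x/2))/2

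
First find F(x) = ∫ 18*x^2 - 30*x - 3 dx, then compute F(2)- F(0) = -18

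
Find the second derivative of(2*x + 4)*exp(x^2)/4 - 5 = 2*x^3*exp(x^2) + 4*x^2*exp(x^2) + 3*x*exp(x^2) + 2*exp(x^2)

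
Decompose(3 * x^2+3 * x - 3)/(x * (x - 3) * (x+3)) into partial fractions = 5/(6*(x + 3)) + 11/(6*(x - 3)) + 1/(3*x)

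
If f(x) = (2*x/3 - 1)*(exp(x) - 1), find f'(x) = 2*x*exp(x)/3 - exp(x)/3 - 2/3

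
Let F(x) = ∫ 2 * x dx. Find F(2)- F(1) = 3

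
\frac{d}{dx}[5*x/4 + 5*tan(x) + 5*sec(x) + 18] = 5*tan(x)^2 + 5*tan(x)*sec(x) + 25/4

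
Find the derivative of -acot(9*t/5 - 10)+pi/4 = 45/(81*t^2 - 900*t + 2525)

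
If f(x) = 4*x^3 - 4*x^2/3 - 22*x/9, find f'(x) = 12*x^2 - 8*x/3 - 22/9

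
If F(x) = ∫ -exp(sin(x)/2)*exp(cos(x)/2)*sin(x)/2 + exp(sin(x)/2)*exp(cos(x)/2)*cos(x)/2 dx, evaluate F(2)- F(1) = -exp(cos(1)/2 + sin(1)/2) + exp(cos(2)/2 + sin(2)/2)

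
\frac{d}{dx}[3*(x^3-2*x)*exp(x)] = 3*x^3*exp(x) + 9*x^2*exp(x) - 6*x*exp(x) - 6*exp(x)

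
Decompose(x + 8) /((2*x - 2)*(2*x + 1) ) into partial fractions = -5/(2*(2*x + 1)) + 3/(2*(x - 1))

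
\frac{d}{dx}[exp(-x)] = -exp(-x)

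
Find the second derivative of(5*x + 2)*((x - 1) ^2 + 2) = 30*x - 16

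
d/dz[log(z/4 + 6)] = 1/(z + 24)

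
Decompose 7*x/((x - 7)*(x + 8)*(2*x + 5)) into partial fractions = 70/(209*(2*x + 5)) - 56/(165*(x + 8)) + 49/(285*(x - 7))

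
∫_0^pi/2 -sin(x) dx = -1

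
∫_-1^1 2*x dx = 0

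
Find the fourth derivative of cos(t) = cos(t)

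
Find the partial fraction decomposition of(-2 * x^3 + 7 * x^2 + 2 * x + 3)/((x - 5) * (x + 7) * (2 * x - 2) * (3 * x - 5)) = -223/(520*(3*x - 5)) - 509/(2496*(x + 7)) + 5/(64*(x - 1)) - 31/(480*(x - 5))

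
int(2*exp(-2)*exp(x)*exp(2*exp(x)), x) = exp(2*exp(x) - 2) + C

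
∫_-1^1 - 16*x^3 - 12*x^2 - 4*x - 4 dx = -16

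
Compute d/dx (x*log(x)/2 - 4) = log(x)/2 + 1/2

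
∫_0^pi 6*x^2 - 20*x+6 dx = -18 + (-3 + pi)^2*(2 + 2*pi)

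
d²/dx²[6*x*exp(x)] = 6*x*exp(x) + 12*exp(x)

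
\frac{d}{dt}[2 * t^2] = 4*t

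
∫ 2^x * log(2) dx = 2^x + C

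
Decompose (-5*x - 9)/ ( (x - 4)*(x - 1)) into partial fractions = 14/(3*(x - 1)) - 29/(3*(x - 4))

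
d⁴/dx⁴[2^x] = 2^x*log(2)^4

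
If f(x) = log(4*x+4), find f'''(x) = 2/(x^3 + 3*x^2 + 3*x + 1)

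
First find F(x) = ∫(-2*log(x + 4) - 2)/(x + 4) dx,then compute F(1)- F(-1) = -2*log(5) - log(5)^2 + log(3)^2 + 2*log(3)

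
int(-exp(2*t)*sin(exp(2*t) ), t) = cos(exp(2*t))/2 + C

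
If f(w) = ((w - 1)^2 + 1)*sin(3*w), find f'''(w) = -27*w^2*cos(3*w) + 54*sqrt(2)*w*cos(3*w + pi/4) + 54*sin(3*w) - 36*cos(3*w)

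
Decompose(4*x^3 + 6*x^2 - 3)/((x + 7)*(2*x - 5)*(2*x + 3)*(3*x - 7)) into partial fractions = -2173/(644*(3*x - 7)) - 3/(506*(2*x + 3)) + 97/(38*(2*x - 5)) + 1081/(5852*(x + 7))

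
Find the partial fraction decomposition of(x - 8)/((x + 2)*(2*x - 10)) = 5/(7*(x + 2)) - 3/(14*(x - 5))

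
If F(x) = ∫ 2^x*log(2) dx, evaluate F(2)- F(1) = 2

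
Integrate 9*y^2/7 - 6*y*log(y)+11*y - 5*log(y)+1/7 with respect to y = y*(3*y^2 + 49*y - 7*(3*y + 5)*log(y) + 36)/7 + C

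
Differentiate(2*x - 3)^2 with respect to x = 8*x - 12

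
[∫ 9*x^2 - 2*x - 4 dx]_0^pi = -10 + (1 + (-1 + pi)^2)*(5 + 3*pi)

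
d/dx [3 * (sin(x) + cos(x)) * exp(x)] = 6*exp(x)*cos(x)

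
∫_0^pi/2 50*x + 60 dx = -36 + (6 + 5*pi/2)^2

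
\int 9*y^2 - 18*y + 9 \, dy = 3*y^3 - 9*y^2 + 9*y + C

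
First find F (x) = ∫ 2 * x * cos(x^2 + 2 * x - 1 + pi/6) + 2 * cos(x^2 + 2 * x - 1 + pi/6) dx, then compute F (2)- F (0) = -cos(1 + pi/3) + sin(pi/6 + 7)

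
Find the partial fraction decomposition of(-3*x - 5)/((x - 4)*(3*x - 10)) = 45/(2*(3*x - 10)) - 17/(2*(x - 4))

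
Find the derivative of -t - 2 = -1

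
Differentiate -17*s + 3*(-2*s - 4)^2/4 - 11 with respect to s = 6*s - 5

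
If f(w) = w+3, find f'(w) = 1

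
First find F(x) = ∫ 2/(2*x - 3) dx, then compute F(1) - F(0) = -log(6) + log(2)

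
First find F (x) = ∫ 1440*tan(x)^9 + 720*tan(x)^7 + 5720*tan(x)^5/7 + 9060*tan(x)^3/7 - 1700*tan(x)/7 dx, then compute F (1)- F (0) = -120*tan(1)^6 - 850*tan(1)^2/7 + 2690*tan(1)^4/7 + 180*tan(1)^8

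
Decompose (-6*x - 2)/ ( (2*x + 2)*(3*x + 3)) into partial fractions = -1/(x + 1) + 2/(3*(x + 1)^2)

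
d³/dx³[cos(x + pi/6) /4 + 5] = sin(x + pi/6)/4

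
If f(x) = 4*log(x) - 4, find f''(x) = -4/x^2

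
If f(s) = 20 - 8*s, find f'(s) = -8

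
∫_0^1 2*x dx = 1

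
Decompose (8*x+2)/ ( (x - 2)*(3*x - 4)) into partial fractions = -19/(3*x - 4) + 9/(x - 2)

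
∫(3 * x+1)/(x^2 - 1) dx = log(-3*x^3 + 3*x^2 + 3*x - 3) + C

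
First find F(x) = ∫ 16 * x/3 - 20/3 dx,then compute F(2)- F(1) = 4/3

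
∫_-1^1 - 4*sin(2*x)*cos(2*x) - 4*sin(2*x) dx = 0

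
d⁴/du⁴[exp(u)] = exp(u)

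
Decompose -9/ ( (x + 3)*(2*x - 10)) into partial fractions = 9/(16*(x + 3)) - 9/(16*(x - 5))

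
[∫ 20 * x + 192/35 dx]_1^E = -542/35 + 192*E/35 + 10*exp(2)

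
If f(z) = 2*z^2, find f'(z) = 4*z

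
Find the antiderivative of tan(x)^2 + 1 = tan(x) + C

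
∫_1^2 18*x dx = 27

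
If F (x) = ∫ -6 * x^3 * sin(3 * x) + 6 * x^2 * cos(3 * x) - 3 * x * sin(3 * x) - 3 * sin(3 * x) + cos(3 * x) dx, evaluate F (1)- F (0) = 4*cos(3) - 1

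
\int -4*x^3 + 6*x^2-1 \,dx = -x^4 + 2*x^3 - x + C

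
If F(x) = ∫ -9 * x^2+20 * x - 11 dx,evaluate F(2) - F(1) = -2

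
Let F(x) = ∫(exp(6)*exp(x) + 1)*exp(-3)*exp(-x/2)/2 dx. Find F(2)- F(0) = -exp(3) - exp(-4) + exp(-3) + exp(4)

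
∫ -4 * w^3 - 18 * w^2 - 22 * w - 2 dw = -w^4 - 6*w^3 - 11*w^2 - 2*w + C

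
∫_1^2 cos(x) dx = -sin(1) + sin(2)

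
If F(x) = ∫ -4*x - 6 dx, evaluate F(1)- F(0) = -8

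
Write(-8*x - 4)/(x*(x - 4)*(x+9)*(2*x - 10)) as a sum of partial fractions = -17/(819*(x + 9)) + 9/(26*(x - 4)) - 11/(35*(x - 5)) - 1/(90*x)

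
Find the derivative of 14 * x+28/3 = 14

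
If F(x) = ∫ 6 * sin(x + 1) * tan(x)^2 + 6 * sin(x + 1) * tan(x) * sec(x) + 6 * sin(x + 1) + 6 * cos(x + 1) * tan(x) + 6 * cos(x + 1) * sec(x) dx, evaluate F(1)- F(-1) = 12*(sin(1) + 1)*sin(1)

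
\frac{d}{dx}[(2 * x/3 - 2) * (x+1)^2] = 2*x^2 - 4*x/3 - 10/3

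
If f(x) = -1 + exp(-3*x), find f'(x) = -3*exp(-3*x)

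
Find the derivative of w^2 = 2*w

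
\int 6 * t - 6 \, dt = 3*t^2 - 6*t + C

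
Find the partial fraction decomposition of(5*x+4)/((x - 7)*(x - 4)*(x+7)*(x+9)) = 41/(416*(x + 9)) - 31/(308*(x + 7)) - 8/(143*(x - 4)) + 13/(224*(x - 7))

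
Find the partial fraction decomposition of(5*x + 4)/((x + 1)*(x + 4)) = 16/(3*(x + 4)) - 1/(3*(x + 1))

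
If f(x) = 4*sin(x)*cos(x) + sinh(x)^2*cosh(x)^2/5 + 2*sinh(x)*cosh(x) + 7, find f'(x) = 4*cos(2*x) + sinh(4*x)/10 + 2*cosh(2*x)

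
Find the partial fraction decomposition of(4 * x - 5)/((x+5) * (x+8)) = 37/(3*(x + 8)) - 25/(3*(x + 5))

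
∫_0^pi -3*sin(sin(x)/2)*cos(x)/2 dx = 0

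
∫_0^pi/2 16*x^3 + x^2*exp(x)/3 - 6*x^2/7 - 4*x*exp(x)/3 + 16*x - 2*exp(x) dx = pi*(-2 + pi/6)*exp(pi/2)/2 - pi*(-pi^3/4 - 2*pi + pi^2/28)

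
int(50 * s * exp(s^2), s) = 25*exp(s^2) + C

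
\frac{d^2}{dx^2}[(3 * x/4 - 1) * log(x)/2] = (3*x + 4)/(8*x^2)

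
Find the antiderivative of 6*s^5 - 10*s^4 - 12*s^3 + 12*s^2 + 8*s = s^6 - 2*s^5 - 3*s^4 + 4*s^3 + 4*s^2 + C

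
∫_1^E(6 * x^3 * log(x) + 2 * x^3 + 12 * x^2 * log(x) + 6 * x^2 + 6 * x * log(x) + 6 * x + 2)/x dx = 2*(1 + E)^3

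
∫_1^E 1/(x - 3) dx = log(3 - E) - log(2)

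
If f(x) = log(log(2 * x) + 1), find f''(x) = (-log(x) - 2 - log(2))/(x^2*log(x)^2 + 2*x^2*log(2)*log(x) + 2*x^2*log(x) + x^2*log(2)^2 + x^2 + 2*x^2*log(2))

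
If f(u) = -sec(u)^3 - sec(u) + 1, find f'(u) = -3*tan(u)*sec(u)^3 - tan(u)*sec(u)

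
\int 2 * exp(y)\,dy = 2*exp(y) + C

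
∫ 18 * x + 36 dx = 9*x^2 + 36*x + C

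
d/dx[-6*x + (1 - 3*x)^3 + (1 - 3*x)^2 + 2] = -81*x^2 + 72*x - 21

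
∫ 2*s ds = s^2 + C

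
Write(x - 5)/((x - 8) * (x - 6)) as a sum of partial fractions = -1/(2*(x - 6)) + 3/(2*(x - 8))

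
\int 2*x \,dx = x^2 + C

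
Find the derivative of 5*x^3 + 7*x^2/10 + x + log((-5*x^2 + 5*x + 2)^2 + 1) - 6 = (375*x^6 - 715*x^5 + 30*x^4 + 357*x^3 - 42*x^2 + 37*x + 25)/(25*x^4 - 50*x^3 + 5*x^2 + 20*x + 5)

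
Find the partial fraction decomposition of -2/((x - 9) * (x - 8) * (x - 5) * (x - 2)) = 1/(63*(x - 2)) - 1/(18*(x - 5)) + 1/(9*(x - 8)) - 1/(14*(x - 9))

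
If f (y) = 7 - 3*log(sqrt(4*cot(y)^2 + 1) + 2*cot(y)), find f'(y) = 6*(sqrt(-3 + 4/sin(y)^2) + 2*cos(y)/sin(y))/((2*sqrt(4*cot(y)^2 + 1)*cot(y) + 4*cot(y)^2 + 1)*sin(y)^2)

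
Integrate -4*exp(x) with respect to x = -4*exp(x) + C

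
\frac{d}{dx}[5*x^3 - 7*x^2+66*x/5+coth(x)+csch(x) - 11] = 15*x^2 - 14*x + 66/5 - cosh(x)/sinh(x)^2 - 1/sinh(x)^2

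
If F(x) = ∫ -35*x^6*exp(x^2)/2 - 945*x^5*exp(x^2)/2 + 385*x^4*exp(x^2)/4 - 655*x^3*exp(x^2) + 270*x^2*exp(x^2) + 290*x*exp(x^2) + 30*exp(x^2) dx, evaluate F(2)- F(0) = -2860*exp(4)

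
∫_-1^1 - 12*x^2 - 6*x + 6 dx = 4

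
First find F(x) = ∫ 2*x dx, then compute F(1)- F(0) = 1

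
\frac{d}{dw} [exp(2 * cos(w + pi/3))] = -2*exp(2*cos(w + pi/3))*sin(w + pi/3)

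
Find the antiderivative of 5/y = 5*log(3*y) + C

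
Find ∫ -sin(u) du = cos(u) + C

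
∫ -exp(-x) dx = exp(-x) + C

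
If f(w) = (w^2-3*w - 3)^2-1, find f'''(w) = 24*w - 36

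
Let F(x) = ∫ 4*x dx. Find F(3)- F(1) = 16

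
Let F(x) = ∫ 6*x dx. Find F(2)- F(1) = 9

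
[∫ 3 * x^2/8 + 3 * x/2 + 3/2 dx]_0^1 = 19/8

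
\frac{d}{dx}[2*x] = 2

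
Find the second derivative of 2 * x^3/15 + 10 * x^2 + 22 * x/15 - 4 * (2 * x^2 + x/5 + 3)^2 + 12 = -192*x^2 - 92*x/5 - 1908/25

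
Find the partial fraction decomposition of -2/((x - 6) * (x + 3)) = 2/(9*(x + 3)) - 2/(9*(x - 6))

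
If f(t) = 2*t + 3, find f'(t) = 2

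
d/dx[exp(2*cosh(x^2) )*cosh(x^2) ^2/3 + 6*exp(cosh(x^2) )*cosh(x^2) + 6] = 4*x*(exp(cosh(x^2))*cosh(x^2)^2/3 + exp(cosh(x^2))*cosh(x^2)/3 + 3*cosh(x^2) + 3)*exp(cosh(x^2))*sinh(x^2)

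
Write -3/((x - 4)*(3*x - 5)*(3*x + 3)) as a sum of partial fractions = 9/(56*(3*x - 5)) - 1/(40*(x + 1)) - 1/(35*(x - 4))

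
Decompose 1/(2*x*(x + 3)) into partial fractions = -1/(6*(x + 3)) + 1/(6*x)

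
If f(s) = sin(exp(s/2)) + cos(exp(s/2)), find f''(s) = sqrt(2)*(exp(s/2)*cos(exp(s/2) + pi/4) - exp(s)*sin(exp(s/2) + pi/4))/4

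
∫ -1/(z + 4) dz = -log(z + 4) + C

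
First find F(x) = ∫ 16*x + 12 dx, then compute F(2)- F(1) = 36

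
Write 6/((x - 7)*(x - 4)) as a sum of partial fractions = -2/(x - 4) + 2/(x - 7)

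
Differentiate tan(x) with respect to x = cos(x)^(-2)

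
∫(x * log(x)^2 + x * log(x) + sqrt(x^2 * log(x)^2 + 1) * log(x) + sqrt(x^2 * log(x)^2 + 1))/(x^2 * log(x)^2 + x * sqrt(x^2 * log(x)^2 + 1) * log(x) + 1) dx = log(x*log(x) + sqrt(x^2*log(x)^2 + 1)) - atan(1/(4*(x + 1))) - atan(4*x + 4) + C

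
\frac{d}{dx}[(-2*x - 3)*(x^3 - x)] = -8*x^3 - 9*x^2 + 4*x + 3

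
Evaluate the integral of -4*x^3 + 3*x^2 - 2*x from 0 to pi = (-2*pi + 2 + pi^2)*(-pi^2 - pi - 1) + 2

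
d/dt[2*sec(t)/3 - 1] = 2*tan(t)*sec(t)/3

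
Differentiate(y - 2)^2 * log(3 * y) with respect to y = (2*y^2*log(y) + y^2 + 2*y^2*log(3) - 4*y*log(y) - 4*y*log(3) - 4*y + 4)/y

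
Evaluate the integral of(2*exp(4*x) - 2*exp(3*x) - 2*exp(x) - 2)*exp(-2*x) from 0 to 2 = -1 + (-1 - exp(-2) + exp(2))^2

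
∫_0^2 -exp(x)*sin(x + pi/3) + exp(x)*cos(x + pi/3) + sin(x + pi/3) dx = (-1 + exp(2))*cos(pi/3 + 2)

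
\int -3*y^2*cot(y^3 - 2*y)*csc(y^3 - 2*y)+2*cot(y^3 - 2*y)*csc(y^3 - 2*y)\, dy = csc(y*(y^2 - 2)) + C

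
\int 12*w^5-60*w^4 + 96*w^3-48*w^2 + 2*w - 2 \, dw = 2*w^6 - 12*w^5 + 24*w^4 - 16*w^3 + w^2 - 2*w + C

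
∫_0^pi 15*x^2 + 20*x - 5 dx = 5*pi*(-2 + (1 + pi)^2)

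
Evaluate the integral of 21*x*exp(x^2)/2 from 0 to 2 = -21/4 + 21*exp(4)/4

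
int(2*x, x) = x^2 + C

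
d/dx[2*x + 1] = 2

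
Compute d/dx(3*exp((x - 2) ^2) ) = 6*x*exp(x^2 - 4*x + 4) - 12*exp(x^2 - 4*x + 4)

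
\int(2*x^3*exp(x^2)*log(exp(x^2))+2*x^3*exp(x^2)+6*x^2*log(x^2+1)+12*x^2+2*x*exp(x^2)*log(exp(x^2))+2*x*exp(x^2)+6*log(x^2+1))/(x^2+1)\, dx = x^2*exp(x^2) + 6*x*log(x^2 + 1) + C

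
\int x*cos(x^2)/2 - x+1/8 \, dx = -x^2/2 + x/8 + sin(x^2)/4 + C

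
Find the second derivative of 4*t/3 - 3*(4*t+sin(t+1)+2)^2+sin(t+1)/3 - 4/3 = 24*t*sin(t + 1) + 35*sin(t + 1)/3 - 48*cos(t + 1) - 6*cos(2*t + 2) - 96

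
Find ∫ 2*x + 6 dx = x^2 + 6*x + C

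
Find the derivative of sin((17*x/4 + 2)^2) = 17*(17*x/8 + 1)*cos(289*x^2/16 + 17*x + 4)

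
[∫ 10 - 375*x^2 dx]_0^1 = -115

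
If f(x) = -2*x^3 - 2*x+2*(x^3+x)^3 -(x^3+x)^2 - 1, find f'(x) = 18*x^8 + 42*x^6 - 6*x^5 + 30*x^4 - 8*x^3 - 2*x - 2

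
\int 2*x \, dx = x^2 + C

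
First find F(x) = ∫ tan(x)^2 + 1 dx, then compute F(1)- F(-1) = 2*tan(1)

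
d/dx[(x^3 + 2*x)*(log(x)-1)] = 3*x^2*log(x) - 2*x^2 + 2*log(x)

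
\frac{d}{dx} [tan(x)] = cos(x)^(-2)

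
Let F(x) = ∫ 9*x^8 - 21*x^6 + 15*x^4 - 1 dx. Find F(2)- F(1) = 222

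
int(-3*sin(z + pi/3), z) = 3*cos(z + pi/3) + C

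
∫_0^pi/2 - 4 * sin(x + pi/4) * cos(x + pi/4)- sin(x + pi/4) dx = -sqrt(2)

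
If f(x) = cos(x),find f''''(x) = cos(x)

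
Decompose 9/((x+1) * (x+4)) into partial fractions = -3/(x + 4) + 3/(x + 1)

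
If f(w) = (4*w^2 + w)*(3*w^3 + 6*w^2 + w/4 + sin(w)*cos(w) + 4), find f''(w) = 240*w^3 - 8*w^2*sin(2*w) + 324*w^2 - 2*w*sin(2*w) + 16*w*cos(2*w) + 42*w + 4*sin(2*w) + 2*cos(2*w) + 65/2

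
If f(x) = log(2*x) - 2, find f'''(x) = 2/x^3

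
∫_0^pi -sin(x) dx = -2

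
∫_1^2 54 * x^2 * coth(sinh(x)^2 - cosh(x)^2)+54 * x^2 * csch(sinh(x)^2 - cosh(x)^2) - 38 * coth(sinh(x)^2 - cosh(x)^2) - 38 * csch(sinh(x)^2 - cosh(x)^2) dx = -88*coth(1) - 88*csch(1)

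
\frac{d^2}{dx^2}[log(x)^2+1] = (2 - 2*log(x))/x^2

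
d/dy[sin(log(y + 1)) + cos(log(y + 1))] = sqrt(2)*cos(log(y + 1) + pi/4)/(y + 1)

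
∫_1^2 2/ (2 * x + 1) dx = -log(3) + log(5)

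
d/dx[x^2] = 2*x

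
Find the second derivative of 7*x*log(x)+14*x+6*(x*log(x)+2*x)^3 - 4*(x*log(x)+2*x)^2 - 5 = (36*x^2*log(x)^3 + 306*x^2*log(x)^2 + 828*x^2*log(x) + 720*x^2 - 8*x*log(x)^2 - 56*x*log(x) - 88*x + 7)/x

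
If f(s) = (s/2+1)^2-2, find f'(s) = s/2 + 1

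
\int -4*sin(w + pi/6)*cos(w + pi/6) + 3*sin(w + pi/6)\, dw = -3*cos(w + pi/6) + cos(2*w + pi/3) + C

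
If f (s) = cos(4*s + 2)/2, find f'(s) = -2*sin(4*s + 2)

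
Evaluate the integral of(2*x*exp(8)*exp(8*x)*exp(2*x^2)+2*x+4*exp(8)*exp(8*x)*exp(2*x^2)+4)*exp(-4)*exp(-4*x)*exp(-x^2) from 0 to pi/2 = -exp(4) - exp(-(pi/2 + 2)^2) + exp(-4) + exp((pi/2 + 2)^2)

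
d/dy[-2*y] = -2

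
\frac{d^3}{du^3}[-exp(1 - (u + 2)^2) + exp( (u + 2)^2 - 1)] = (8*u^3*exp(2*u^2 + 8*u + 6) + 8*u^3 + 48*u^2*exp(2*u^2 + 8*u + 6) + 48*u^2 + 108*u*exp(2*u^2 + 8*u + 6) + 84*u + 88*exp(2*u^2 + 8*u + 6) + 40)*exp(-u^2 - 4*u - 3)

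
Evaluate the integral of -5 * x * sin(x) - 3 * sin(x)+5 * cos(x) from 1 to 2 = 13*cos(2) - 8*cos(1)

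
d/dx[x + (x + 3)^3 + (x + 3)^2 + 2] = 3*x^2 + 20*x + 34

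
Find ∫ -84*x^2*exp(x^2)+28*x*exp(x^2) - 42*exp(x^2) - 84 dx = -14*(3*x - 1)*(exp(x^2) + 2) + C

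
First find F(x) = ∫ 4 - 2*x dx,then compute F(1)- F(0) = 3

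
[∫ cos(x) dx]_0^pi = 0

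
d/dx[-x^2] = -2*x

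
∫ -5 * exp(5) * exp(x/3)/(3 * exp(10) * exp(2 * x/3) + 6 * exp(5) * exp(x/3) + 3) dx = (exp(x/3 + 5) + 6)/(exp(x/3 + 5) + 1) + C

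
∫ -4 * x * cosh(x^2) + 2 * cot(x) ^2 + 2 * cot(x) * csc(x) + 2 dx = -2*sinh(x^2) - 2/tan(x) - 2/sin(x) + C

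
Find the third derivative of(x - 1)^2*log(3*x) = (2*x^2 + 2*x + 2)/x^3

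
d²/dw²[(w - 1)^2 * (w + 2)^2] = 12*w^2 + 12*w - 6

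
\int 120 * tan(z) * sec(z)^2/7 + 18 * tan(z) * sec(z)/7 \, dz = 6*(3 + 10/cos(z))/(7*cos(z)) + C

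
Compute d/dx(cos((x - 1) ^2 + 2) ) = 2*(1 - x)*sin(x^2 - 2*x + 3)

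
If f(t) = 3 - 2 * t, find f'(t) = -2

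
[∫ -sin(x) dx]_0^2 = -1 + cos(2)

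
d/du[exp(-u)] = -exp(-u)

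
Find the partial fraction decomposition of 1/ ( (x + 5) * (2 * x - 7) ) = 2/(17*(2*x - 7)) - 1/(17*(x + 5))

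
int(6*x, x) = 3*x^2 + C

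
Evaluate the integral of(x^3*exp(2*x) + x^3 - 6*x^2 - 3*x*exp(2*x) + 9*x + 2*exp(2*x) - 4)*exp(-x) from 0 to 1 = 0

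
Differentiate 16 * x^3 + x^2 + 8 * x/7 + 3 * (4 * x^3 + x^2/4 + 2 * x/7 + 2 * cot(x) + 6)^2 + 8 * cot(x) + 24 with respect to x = 288*x^5 + 30*x^4 - 48*x^3*cot(x)^2 - 555*x^3/28 - 3*x^2*cot(x)^2 + 144*x^2*cot(x) + 3348*x^2/7 - 24*x*cot(x)^2/7 + 6*x*cot(x) + 836*x/49 - 24*cot(x)^3 - 80*cot(x)^2 - 144*cot(x)/7 - 480/7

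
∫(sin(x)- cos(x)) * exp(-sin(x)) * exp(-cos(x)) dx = exp(-sqrt(2)*sin(x + pi/4)) + C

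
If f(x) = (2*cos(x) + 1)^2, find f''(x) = -4*cos(x) - 8*cos(2*x)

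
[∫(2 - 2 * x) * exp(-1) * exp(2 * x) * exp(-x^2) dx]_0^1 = 1 - exp(-1)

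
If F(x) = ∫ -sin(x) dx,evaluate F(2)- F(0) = -1 + cos(2)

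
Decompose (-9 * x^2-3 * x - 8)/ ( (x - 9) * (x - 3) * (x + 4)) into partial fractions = -20/(13*(x + 4)) + 7/(3*(x - 3)) - 382/(39*(x - 9))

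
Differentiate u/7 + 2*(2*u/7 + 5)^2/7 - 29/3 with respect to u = 16*u/343 + 47/49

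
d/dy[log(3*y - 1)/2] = 3/(6*y - 2)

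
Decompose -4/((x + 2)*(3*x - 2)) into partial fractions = -3/(2*(3*x - 2)) + 1/(2*(x + 2))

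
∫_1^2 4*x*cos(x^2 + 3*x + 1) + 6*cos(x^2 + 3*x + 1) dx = 2*sin(11) - 2*sin(5)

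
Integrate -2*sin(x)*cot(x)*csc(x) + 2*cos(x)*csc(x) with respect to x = 0 + C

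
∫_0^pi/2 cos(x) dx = 1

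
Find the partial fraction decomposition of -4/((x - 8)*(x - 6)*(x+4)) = -1/(30*(x + 4)) + 1/(5*(x - 6)) - 1/(6*(x - 8))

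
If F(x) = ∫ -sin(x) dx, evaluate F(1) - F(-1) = 0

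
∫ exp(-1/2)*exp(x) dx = exp(x - 1/2) + C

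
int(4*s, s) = 2*s^2 + C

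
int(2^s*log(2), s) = 2^s + C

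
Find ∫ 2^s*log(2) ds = 2^s + C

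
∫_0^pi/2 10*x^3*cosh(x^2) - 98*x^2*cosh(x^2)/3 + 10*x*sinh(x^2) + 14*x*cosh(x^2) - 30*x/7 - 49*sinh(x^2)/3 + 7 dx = -(3 - 7*sinh(pi^2/4))*(-7*pi/6 + 1 + 5*pi^2/28) + 3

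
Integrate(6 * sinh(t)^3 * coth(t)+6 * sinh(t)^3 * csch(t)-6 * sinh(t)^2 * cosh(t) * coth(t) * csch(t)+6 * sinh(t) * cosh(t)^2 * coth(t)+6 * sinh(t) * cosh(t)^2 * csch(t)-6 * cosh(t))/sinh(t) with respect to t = 6*(cosh(t) + 1)*cosh(t) + C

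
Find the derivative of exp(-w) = -exp(-w)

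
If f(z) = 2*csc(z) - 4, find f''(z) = -2/sin(z) + 4/sin(z)^3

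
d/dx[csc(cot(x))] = cos(1/tan(x))/(sin(x)^2*sin(1/tan(x))^2)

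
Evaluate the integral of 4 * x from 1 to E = -2 + 2*exp(2)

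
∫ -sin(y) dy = cos(y) + C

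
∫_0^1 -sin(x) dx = -1 + cos(1)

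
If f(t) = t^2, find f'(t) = 2*t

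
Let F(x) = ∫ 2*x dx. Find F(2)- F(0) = 4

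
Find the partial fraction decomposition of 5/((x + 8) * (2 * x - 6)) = -5/(22*(x + 8)) + 5/(22*(x - 3))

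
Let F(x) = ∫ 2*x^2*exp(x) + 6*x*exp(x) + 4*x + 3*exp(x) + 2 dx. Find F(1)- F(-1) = -exp(-1) + 4 + 5*E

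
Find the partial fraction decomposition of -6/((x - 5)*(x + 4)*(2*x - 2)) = -1/(15*(x + 4)) + 3/(20*(x - 1)) - 1/(12*(x - 5))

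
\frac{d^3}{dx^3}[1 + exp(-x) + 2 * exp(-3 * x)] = (-exp(2*x) - 54)*exp(-3*x)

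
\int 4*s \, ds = 2*s^2 + C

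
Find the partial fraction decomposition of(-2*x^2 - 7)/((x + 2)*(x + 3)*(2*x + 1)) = -2/(2*x + 1) - 5/(x + 3) + 5/(x + 2)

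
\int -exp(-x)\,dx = exp(-x) + C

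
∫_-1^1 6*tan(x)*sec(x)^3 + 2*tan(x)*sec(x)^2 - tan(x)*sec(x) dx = 0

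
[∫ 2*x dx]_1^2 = 3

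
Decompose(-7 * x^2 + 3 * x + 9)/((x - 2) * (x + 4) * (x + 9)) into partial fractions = -117/(11*(x + 9)) + 23/(6*(x + 4)) - 13/(66*(x - 2))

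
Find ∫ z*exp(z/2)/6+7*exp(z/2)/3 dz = (z + 12)*exp(z/2)/3 + C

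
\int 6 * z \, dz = 3*z^2 + C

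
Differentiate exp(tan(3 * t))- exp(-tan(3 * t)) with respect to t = 3*(exp(tan(3*t)) + exp(-tan(3*t)))/cos(3*t)^2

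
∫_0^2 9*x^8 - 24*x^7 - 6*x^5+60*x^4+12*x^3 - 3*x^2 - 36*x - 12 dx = 8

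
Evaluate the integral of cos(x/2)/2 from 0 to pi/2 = sqrt(2)/2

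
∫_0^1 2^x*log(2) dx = 1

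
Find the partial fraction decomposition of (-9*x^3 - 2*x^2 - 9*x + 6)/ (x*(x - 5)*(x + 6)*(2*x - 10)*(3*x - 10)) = -549/(250*(3*x - 10)) + 23/(484*(x + 6)) + 10383/(15125*(x - 5)) - 607/(275*(x - 5)^2) - 1/(500*x)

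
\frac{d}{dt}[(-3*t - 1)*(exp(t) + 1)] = -3*t*exp(t) - 4*exp(t) - 3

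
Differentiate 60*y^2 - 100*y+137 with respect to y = 120*y - 100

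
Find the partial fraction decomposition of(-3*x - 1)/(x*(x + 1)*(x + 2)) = 5/(2*(x + 2)) - 2/(x + 1) - 1/(2*x)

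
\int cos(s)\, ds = sin(s) + C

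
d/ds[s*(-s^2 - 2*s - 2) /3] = -s^2 - 4*s/3 - 2/3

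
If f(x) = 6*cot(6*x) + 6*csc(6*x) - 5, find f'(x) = -36*cot(6*x)^2 - 36*cot(6*x)*csc(6*x) - 36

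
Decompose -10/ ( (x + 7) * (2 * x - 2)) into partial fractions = 5/(8*(x + 7)) - 5/(8*(x - 1))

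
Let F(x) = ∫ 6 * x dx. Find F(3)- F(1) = 24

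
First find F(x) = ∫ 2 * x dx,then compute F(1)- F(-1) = 0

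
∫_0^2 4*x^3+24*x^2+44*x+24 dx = 216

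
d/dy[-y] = -1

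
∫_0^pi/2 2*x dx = pi^2/4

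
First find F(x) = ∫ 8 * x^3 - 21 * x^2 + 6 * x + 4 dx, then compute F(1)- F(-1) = -6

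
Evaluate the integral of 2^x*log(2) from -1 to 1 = 3/2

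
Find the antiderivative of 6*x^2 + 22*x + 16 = 2*x^3 + 11*x^2 + 16*x + C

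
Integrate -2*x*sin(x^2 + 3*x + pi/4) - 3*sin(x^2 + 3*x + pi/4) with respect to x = cos(x^2 + 3*x + pi/4) + C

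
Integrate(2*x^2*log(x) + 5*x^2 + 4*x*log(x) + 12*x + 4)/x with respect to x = (x + 2)^2*(log(x) + 2) + C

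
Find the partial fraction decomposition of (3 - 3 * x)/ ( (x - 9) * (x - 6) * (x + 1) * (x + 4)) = -1/(26*(x + 4)) + 1/(35*(x + 1)) + 1/(14*(x - 6)) - 4/(65*(x - 9))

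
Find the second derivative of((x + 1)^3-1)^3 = 72*x^7 + 504*x^6 + 1512*x^5 + 2430*x^4 + 2160*x^3 + 972*x^2 + 162*x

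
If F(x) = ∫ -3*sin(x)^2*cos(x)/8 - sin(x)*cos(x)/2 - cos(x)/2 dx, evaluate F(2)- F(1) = -19*sin(2)/32 + cos(4)/8 + sin(6)/32 - sin(3)/32 - cos(2)/8 + 19*sin(1)/32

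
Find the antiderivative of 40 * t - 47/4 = 20*t^2 - 47*t/4 + C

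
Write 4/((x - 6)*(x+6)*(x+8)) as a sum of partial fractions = 1/(7*(x + 8)) - 1/(6*(x + 6)) + 1/(42*(x - 6))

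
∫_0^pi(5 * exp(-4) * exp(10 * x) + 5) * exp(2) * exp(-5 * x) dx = -exp(-2) - exp(2 - 5*pi) + exp(2) + exp(-2 + 5*pi)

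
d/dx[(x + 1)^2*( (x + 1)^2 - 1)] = 4*x^3 + 12*x^2 + 10*x + 2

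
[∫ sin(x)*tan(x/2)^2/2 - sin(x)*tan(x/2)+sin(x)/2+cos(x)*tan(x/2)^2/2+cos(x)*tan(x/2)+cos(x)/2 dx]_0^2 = (cos(2) + sin(2))*tan(1)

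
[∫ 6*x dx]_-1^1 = 0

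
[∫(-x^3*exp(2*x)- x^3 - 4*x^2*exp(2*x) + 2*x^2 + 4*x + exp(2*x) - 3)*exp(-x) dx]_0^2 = -9*exp(2) + 9*exp(-2)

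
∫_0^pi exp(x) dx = -1 + exp(pi)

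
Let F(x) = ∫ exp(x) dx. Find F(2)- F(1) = -E + exp(2)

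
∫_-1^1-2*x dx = 0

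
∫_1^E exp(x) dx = -E + exp(E)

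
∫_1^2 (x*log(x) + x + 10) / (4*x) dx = 3*log(2)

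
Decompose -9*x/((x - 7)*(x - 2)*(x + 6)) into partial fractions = 27/(52*(x + 6)) + 9/(20*(x - 2)) - 63/(65*(x - 7))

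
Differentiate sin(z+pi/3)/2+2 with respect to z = cos(z + pi/3)/2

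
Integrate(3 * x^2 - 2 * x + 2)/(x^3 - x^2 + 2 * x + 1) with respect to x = log(-3*x^3 + 3*x^2 - 6*x - 3) + C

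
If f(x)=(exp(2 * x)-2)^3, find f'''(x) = 216*exp(6*x) - 384*exp(4*x) + 96*exp(2*x)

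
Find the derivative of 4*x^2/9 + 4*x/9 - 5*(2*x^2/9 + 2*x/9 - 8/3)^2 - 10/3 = -80*x^3/81 - 40*x^2/27 + 992*x/81 + 172/27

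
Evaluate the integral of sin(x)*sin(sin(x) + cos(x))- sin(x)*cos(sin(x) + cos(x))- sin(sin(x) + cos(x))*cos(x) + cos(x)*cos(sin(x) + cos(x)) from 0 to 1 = sqrt(2)*(-sin(pi/4 + 1) + sin(pi/4 + sqrt(2)*sin(pi/4 + 1)))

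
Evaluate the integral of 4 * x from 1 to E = -2 + 2*exp(2)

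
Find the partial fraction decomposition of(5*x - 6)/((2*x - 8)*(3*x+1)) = 23/(26*(3*x + 1)) + 7/(13*(x - 4))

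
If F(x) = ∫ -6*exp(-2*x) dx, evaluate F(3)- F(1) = -3*exp(-2) + 3*exp(-6)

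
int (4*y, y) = 2*y^2 + C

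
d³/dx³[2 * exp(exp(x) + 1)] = 2*exp(x + exp(x) + 1) + 6*exp(2*x + exp(x) + 1) + 2*exp(3*x + exp(x) + 1)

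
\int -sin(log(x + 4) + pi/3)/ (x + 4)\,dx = cos(log(x + 4) + pi/3) + C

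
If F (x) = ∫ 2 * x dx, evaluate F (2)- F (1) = 3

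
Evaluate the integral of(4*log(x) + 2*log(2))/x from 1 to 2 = 4*log(2)^2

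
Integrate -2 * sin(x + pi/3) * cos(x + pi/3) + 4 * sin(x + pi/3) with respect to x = (cos(x + pi/3) - 2)^2 + C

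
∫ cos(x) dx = sin(x) + C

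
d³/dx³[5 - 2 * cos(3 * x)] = -54*sin(3*x)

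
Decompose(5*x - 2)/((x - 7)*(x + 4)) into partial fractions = 2/(x + 4) + 3/(x - 7)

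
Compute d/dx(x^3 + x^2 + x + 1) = 3*x^2 + 2*x + 1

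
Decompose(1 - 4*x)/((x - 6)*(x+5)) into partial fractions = -21/(11*(x + 5)) - 23/(11*(x - 6))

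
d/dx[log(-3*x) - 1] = 1/x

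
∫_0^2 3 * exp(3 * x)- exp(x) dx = (-exp(-2) + exp(2))*exp(4)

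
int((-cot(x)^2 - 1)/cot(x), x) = log(2*cot(x)) + C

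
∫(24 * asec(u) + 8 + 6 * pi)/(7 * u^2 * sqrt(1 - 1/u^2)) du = 3*(4*asec(u) + pi + 6)^2/28 - 4*asec(u) + C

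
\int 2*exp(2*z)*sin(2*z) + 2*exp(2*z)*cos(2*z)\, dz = exp(2*z)*sin(2*z) + C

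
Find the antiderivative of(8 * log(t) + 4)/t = (2*log(t) + 1)^2 + C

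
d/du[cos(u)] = -sin(u)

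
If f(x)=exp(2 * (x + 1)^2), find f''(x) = 16*x^2*exp(2*x^2 + 4*x + 2) + 32*x*exp(2*x^2 + 4*x + 2) + 20*exp(2*x^2 + 4*x + 2)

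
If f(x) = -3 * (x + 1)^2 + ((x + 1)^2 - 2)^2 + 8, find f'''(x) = 24*x + 24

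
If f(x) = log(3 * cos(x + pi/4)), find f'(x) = -tan(x + pi/4)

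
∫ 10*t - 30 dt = 5*t^2 - 30*t + C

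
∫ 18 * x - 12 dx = 9*x^2 - 12*x + C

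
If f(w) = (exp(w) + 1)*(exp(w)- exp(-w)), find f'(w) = (2*exp(3*w) + exp(2*w) + 1)*exp(-w)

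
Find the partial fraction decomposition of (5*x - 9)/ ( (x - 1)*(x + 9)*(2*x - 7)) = 34/(125*(2*x - 7)) - 27/(125*(x + 9)) + 2/(25*(x - 1))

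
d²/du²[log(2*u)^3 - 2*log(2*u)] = (-3*log(u)^2 - 6*log(2)*log(u) + 6*log(u) - 3*log(2)^2 + 2 + 6*log(2))/u^2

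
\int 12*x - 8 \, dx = 6*x^2 - 8*x + C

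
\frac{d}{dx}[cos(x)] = -sin(x)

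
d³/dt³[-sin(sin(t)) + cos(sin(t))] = sqrt(2)*(3*sin(t)*cos(sin(t) + pi/4) + sin(sin(t) + pi/4)*cos(t)^2 + sin(sin(t) + pi/4))*cos(t)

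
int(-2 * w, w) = -w^2 + C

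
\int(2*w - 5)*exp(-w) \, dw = (3 - 2*w)*exp(-w) + C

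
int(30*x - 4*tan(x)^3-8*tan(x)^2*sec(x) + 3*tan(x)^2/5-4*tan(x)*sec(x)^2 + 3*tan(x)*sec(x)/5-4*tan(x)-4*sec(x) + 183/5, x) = 15*x^2 + 36*x - 2*(tan(x) + sec(x))^2 + 3*tan(x)/5 + 3*sec(x)/5 + C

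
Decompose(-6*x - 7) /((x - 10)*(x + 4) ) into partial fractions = -17/(14*(x + 4)) - 67/(14*(x - 10))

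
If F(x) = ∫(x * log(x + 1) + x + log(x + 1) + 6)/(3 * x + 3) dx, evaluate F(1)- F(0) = 7*log(2)/3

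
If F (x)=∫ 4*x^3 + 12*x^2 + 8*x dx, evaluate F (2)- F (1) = 55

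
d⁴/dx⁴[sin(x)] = sin(x)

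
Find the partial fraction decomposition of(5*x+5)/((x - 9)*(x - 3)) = -10/(3*(x - 3)) + 25/(3*(x - 9))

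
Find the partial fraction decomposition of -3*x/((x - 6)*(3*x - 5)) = 15/(13*(3*x - 5)) - 18/(13*(x - 6))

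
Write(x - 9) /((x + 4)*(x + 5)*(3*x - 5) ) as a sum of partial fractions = -33/(170*(3*x - 5)) - 7/(10*(x + 5)) + 13/(17*(x + 4))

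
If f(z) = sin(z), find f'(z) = cos(z)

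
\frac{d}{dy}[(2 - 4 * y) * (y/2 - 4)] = 17 - 4*y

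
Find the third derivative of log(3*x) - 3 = 2/x^3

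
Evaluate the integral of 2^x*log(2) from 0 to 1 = 1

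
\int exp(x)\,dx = exp(x) + C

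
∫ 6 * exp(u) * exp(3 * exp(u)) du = 2*exp(3*exp(u)) + C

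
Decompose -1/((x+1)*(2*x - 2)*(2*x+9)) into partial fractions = -2/(77*(2*x + 9)) + 1/(28*(x + 1)) - 1/(44*(x - 1))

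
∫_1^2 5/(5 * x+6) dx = -log(11) + log(16)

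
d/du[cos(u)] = -sin(u)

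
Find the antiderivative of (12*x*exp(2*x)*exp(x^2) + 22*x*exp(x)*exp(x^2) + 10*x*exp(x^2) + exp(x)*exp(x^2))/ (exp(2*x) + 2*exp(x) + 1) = ((exp(x) + 1)*(5*exp(x^2) + 3) + exp(x*(x + 1)))/(exp(x) + 1) + C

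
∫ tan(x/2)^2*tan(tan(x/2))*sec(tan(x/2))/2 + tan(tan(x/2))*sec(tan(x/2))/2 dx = sec(tan(x/2)) + C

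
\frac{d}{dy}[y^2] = 2*y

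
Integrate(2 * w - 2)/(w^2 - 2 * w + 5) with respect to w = log(w^2 - 2*w + 5) + C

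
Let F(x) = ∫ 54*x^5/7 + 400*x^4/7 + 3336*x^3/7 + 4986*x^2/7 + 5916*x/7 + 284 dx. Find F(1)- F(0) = 7531/7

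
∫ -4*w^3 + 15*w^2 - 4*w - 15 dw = -w^4 + 5*w^3 - 2*w^2 - 15*w + C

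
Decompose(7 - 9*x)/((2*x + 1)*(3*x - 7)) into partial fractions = -42/(17*(3*x - 7)) - 23/(17*(2*x + 1))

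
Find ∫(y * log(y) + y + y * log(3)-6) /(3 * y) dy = (y - 6)*log(3*y)/3 + C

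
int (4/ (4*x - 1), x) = log(1 - 4*x) + C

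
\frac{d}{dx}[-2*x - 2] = -2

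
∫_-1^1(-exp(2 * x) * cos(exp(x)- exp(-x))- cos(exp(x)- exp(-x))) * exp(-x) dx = -2*sin(E - exp(-1))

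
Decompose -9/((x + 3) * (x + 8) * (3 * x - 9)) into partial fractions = -3/(55*(x + 8)) + 1/(10*(x + 3)) - 1/(22*(x - 3))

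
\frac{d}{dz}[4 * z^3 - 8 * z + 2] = 12*z^2 - 8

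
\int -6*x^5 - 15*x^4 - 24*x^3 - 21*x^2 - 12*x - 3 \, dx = -x^6 - 3*x^5 - 6*x^4 - 7*x^3 - 6*x^2 - 3*x + C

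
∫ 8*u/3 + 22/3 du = 4*u^2/3 + 22*u/3 + C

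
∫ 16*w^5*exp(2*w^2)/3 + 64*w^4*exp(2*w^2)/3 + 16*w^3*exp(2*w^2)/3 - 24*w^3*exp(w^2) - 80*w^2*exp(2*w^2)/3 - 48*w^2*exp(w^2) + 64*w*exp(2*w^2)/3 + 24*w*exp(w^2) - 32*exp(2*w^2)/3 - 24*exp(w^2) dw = 4*(-9*w^2 - 18*w + (w^2 + 2*w - 2)^2*exp(w^2) + 18)*exp(w^2)/3 + C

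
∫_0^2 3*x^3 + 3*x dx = 18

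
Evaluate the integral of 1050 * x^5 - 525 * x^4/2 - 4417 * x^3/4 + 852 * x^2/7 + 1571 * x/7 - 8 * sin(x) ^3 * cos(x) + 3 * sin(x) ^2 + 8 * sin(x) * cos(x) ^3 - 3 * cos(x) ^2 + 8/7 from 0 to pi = -10*pi^3/7 + 3*pi^2/14 + 8*pi/7 + 7*(-5*pi^3 + 3*pi^2/4 + 4*pi)^2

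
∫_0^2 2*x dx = 4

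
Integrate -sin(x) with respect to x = cos(x) + C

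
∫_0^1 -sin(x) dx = -1 + cos(1)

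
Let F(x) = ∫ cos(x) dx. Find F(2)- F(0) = sin(2)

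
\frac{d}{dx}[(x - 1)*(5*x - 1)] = 10*x - 6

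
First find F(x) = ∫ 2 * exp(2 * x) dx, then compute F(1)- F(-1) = -exp(-2) + exp(2)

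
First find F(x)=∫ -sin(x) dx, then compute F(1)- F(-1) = 0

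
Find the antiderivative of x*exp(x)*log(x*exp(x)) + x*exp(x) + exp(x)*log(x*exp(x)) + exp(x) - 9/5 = x*(5*(x + log(x))*exp(x) - 9)/5 + C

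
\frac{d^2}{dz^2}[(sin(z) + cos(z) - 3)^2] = -4*sin(2*z) + 6*sqrt(2)*sin(z + pi/4)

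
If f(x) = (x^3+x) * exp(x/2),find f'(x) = x^3*exp(x/2)/2 + 3*x^2*exp(x/2) + x*exp(x/2)/2 + exp(x/2)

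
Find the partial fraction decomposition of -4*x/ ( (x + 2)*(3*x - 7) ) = -28/(13*(3*x - 7)) - 8/(13*(x + 2))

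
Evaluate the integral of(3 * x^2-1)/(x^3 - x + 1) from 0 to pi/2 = log(-pi/2 + 1 + pi^3/8)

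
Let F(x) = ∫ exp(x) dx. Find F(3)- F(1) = -E + exp(3)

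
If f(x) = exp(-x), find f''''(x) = exp(-x)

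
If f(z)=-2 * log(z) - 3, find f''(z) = 2/z^2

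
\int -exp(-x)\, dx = exp(-x) + C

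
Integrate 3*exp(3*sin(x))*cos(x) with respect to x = exp(3*sin(x)) + C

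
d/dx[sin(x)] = cos(x)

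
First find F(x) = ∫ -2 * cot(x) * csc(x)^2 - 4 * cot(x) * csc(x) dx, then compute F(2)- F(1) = -(csc(1) + 2)^2 + (csc(2) + 2)^2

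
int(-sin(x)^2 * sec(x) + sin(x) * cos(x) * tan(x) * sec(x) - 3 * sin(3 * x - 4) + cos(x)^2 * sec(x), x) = sin(x) + cos(3*x - 4) + C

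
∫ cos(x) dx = sin(x) + C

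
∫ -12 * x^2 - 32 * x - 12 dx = -4*x^3 - 16*x^2 - 12*x + C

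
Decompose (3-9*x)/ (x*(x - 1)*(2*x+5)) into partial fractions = 102/(35*(2*x + 5)) - 6/(7*(x - 1)) - 3/(5*x)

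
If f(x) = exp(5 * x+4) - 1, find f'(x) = 5*exp(5*x + 4)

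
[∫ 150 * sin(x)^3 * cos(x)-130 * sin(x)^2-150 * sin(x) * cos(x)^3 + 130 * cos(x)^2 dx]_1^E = -65*sin(2) + 65*sin(2*E) + 75*cos(4*E)/8 - 75*cos(4)/8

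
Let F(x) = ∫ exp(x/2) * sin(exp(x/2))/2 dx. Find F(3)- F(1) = cos(exp(1/2)) - cos(exp(3/2))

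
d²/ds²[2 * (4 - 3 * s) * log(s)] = (-6*s - 8)/s^2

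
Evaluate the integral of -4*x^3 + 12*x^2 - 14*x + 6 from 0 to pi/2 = -(-1 + pi/2)^2 - (-1 + pi/2)^4 + 2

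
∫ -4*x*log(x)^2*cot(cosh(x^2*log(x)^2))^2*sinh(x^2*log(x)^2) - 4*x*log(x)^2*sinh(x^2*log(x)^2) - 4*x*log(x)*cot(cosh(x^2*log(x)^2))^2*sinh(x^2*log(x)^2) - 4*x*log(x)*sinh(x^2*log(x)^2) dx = 2*cot(cosh(x^2*log(x)^2)) + C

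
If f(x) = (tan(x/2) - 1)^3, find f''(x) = 3*tan(x/2)^5 - 9*tan(x/2)^4/2 + 6*tan(x/2)^3 - 6*tan(x/2)^2 + 3*tan(x/2) - 3/2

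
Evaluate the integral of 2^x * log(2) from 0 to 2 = 3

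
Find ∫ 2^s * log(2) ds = 2^s + C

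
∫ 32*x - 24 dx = 16*x^2 - 24*x + C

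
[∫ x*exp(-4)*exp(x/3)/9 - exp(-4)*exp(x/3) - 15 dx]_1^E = -15*E + (-4 + E/3)*exp(-4 + E/3) + 11*exp(-11/3)/3 + 15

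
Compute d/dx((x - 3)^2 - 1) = 2*x - 6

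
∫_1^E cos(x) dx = -sin(1) + sin(E)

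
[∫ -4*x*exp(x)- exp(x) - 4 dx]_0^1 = -7 - E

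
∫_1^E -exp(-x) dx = -exp(-1) + exp(-E)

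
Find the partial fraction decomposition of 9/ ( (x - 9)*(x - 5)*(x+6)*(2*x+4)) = -3/(440*(x + 6)) + 9/(616*(x + 2)) - 9/(616*(x - 5)) + 3/(440*(x - 9))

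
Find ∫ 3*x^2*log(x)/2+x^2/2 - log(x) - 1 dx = x*(x^2 - 2)*log(x)/2 + C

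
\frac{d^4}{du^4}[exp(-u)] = exp(-u)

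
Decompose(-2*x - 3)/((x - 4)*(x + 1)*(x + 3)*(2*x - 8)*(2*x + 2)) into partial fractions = 3/(784*(x + 3)) - 19/(2000*(x + 1)) - 1/(200*(x + 1)^2) + 139/(24500*(x - 4)) - 11/(700*(x - 4)^2)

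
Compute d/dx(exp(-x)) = -exp(-x)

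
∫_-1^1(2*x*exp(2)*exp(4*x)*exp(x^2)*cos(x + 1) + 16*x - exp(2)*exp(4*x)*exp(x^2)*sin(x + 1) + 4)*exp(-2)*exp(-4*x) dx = -2*exp(2) - E + E*cos(2) - 6*exp(-6)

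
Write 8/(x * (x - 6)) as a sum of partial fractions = 4/(3*(x - 6)) - 4/(3*x)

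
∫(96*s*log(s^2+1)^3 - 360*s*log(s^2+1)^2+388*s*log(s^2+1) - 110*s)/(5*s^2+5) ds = (12*log(s^2 + 1)^3 - 60*log(s^2 + 1)^2 + 97*log(s^2 + 1) - 55)*log(s^2 + 1)/5 + C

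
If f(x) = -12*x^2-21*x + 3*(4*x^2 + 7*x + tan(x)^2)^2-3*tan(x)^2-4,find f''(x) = 144*x^2*tan(x)^4 + 192*x^2*tan(x)^2 + 624*x^2 + 252*x*tan(x)^4 + 192*x*tan(x)^3 + 336*x*tan(x)^2 + 192*x*tan(x) + 1092*x + 60*tan(x)^6 + 78*tan(x)^4 + 168*tan(x)^3 + 60*tan(x)^2 + 168*tan(x) + 264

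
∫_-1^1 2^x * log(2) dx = 3/2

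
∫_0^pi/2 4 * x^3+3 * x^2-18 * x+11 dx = (-1 + pi/2)^3*(pi/2 + 4) + 4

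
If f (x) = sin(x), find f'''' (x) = sin(x)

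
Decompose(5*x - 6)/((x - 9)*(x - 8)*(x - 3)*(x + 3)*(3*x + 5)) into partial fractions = 1161/(51968*(3*x + 5)) - 7/(1056*(x + 3)) + 1/(280*(x - 3)) - 34/(1595*(x - 8)) + 13/(768*(x - 9))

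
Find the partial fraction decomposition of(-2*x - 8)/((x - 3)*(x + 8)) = -8/(11*(x + 8)) - 14/(11*(x - 3))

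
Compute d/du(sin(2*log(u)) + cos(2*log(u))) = 2*sqrt(2)*cos(2*log(u) + pi/4)/u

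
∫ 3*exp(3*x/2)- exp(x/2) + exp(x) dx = 2*exp(3*x/2) - 2*exp(x/2) + exp(x) + C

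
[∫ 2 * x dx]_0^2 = 4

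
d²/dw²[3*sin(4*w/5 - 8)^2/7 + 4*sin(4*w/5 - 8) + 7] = -96*sin(4*w/5 - 8)^2/175 - 64*sin(4*w/5 - 8)/25 + 96*cos(4*w/5 - 8)^2/175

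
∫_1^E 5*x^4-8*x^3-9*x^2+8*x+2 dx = -2 + (-2 + (-1 + E)^2)*(-2*E + exp(3))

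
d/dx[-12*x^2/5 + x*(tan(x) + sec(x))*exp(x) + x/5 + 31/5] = sqrt(2)*x*exp(x)*sin(x + pi/4)/cos(x)^2 + x*exp(x)*tan(x) + x*exp(x)/cos(x)^2 - 24*x/5 + exp(x)*tan(x) + exp(x)/cos(x) + 1/5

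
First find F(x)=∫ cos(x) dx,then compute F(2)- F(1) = -sin(1) + sin(2)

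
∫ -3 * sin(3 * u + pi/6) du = cos(3*u + pi/6) + C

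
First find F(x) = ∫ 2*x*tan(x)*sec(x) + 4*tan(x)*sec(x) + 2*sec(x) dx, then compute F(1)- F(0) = -4 + 6*sec(1)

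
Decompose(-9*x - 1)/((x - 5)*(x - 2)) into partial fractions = 19/(3*(x - 2)) - 46/(3*(x - 5))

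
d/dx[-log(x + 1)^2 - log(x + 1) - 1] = (-2*log(x + 1) - 1)/(x + 1)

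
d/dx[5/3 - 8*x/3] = -8/3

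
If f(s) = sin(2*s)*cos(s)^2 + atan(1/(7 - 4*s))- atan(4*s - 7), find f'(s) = cos(2*s) + cos(4*s)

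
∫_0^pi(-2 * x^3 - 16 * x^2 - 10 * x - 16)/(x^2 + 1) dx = -16*pi - pi^2 - 4*log(1 + pi^2)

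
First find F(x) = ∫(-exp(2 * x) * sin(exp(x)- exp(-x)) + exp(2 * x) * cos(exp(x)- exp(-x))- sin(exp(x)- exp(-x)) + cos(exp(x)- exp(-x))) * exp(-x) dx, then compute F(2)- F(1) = -sin(E - exp(-1)) + cos(-exp(2) + exp(-2)) - cos(E - exp(-1)) - sin(-exp(2) + exp(-2))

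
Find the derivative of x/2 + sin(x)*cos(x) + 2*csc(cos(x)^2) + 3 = 4*sin(x)*cos(x)*cos(cos(x)^2)/sin(cos(x)^2)^2 + 2*cos(x)^2 - 1/2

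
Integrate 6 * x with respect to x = 3*x^2 + C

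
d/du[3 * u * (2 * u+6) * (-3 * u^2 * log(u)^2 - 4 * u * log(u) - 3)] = -72*u^3*log(u)^2 - 36*u^3*log(u) - 162*u^2*log(u)^2 - 180*u^2*log(u) - 24*u^2 - 144*u*log(u) - 108*u - 54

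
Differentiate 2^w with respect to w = 2^w*log(2)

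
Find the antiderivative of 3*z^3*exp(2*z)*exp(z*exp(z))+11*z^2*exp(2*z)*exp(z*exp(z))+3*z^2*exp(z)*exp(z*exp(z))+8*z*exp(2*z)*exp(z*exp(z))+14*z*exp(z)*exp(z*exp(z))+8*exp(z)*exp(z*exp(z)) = z*(3*z + 8)*exp(z*(exp(z) + 1)) + C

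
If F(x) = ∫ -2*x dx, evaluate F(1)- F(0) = -1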